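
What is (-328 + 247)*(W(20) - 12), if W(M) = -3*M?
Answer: 5832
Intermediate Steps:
(-328 + 247)*(W(20) - 12) = (-328 + 247)*(-3*20 - 12) = -81*(-60 - 12) = -81*(-72) = 5832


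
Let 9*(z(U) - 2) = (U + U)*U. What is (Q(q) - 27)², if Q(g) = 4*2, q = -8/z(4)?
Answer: 361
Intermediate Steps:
z(U) = 2 + 2*U²/9 (z(U) = 2 + ((U + U)*U)/9 = 2 + ((2*U)*U)/9 = 2 + (2*U²)/9 = 2 + 2*U²/9)
q = -36/25 (q = -8/(2 + (2/9)*4²) = -8/(2 + (2/9)*16) = -8/(2 + 32/9) = -8/50/9 = -8*9/50 = -36/25 ≈ -1.4400)
Q(g) = 8
(Q(q) - 27)² = (8 - 27)² = (-19)² = 361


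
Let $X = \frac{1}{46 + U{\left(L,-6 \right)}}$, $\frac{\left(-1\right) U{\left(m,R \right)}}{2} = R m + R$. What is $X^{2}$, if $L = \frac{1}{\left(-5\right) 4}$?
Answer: $\frac{25}{82369} \approx 0.00030351$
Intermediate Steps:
$L = - \frac{1}{20}$ ($L = \frac{1}{-20} = - \frac{1}{20} \approx -0.05$)
$U{\left(m,R \right)} = - 2 R - 2 R m$ ($U{\left(m,R \right)} = - 2 \left(R m + R\right) = - 2 \left(R + R m\right) = - 2 R - 2 R m$)
$X = \frac{5}{287}$ ($X = \frac{1}{46 - - 12 \left(1 - \frac{1}{20}\right)} = \frac{1}{46 - \left(-12\right) \frac{19}{20}} = \frac{1}{46 + \frac{57}{5}} = \frac{1}{\frac{287}{5}} = \frac{5}{287} \approx 0.017422$)
$X^{2} = \left(\frac{5}{287}\right)^{2} = \frac{25}{82369}$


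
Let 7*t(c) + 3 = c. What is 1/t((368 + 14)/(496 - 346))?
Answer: -525/34 ≈ -15.441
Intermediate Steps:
t(c) = -3/7 + c/7
1/t((368 + 14)/(496 - 346)) = 1/(-3/7 + ((368 + 14)/(496 - 346))/7) = 1/(-3/7 + (382/150)/7) = 1/(-3/7 + (382*(1/150))/7) = 1/(-3/7 + (⅐)*(191/75)) = 1/(-3/7 + 191/525) = 1/(-34/525) = -525/34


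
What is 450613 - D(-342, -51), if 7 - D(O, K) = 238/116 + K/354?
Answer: 770990130/1711 ≈ 4.5061e+5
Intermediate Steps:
D(O, K) = 287/58 - K/354 (D(O, K) = 7 - (238/116 + K/354) = 7 - (238*(1/116) + K*(1/354)) = 7 - (119/58 + K/354) = 7 + (-119/58 - K/354) = 287/58 - K/354)
450613 - D(-342, -51) = 450613 - (287/58 - 1/354*(-51)) = 450613 - (287/58 + 17/118) = 450613 - 1*8713/1711 = 450613 - 8713/1711 = 770990130/1711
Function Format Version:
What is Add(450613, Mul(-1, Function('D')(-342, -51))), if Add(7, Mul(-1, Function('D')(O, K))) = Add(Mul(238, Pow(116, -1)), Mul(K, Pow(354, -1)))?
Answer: Rational(770990130, 1711) ≈ 4.5061e+5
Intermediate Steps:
Function('D')(O, K) = Add(Rational(287, 58), Mul(Rational(-1, 354), K)) (Function('D')(O, K) = Add(7, Mul(-1, Add(Mul(238, Pow(116, -1)), Mul(K, Pow(354, -1))))) = Add(7, Mul(-1, Add(Mul(238, Rational(1, 116)), Mul(K, Rational(1, 354))))) = Add(7, Mul(-1, Add(Rational(119, 58), Mul(Rational(1, 354), K)))) = Add(7, Add(Rational(-119, 58), Mul(Rational(-1, 354), K))) = Add(Rational(287, 58), Mul(Rational(-1, 354), K)))
Add(450613, Mul(-1, Function('D')(-342, -51))) = Add(450613, Mul(-1, Add(Rational(287, 58), Mul(Rational(-1, 354), -51)))) = Add(450613, Mul(-1, Add(Rational(287, 58), Rational(17, 118)))) = Add(450613, Mul(-1, Rational(8713, 1711))) = Add(450613, Rational(-8713, 1711)) = Rational(770990130, 1711)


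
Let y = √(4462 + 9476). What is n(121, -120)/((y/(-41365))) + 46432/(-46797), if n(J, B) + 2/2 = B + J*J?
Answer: -46432/46797 - 100103300*√13938/2323 ≈ -5.0874e+6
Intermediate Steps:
n(J, B) = -1 + B + J² (n(J, B) = -1 + (B + J*J) = -1 + (B + J²) = -1 + B + J²)
y = √13938 ≈ 118.06
n(121, -120)/((y/(-41365))) + 46432/(-46797) = (-1 - 120 + 121²)/((√13938/(-41365))) + 46432/(-46797) = (-1 - 120 + 14641)/((√13938*(-1/41365))) + 46432*(-1/46797) = 14520/((-√13938/41365)) - 46432/46797 = 14520*(-41365*√13938/13938) - 46432/46797 = -100103300*√13938/2323 - 46432/46797 = -46432/46797 - 100103300*√13938/2323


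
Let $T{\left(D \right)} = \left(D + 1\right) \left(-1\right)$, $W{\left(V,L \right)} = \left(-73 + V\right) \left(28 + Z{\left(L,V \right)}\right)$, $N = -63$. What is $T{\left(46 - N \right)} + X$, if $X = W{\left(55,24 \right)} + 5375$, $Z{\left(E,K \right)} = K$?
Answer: $3771$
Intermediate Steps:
$W{\left(V,L \right)} = \left(-73 + V\right) \left(28 + V\right)$
$T{\left(D \right)} = -1 - D$ ($T{\left(D \right)} = \left(1 + D\right) \left(-1\right) = -1 - D$)
$X = 3881$ ($X = \left(-2044 + 55^{2} - 2475\right) + 5375 = \left(-2044 + 3025 - 2475\right) + 5375 = -1494 + 5375 = 3881$)
$T{\left(46 - N \right)} + X = \left(-1 - \left(46 - -63\right)\right) + 3881 = \left(-1 - \left(46 + 63\right)\right) + 3881 = \left(-1 - 109\right) + 3881 = -110 + 3881 = 3771$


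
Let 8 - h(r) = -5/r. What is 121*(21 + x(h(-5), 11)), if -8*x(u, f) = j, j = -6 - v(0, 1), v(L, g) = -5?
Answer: 20449/8 ≈ 2556.1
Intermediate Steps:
h(r) = 8 + 5/r (h(r) = 8 - (-5)/r = 8 + 5/r)
j = -1 (j = -6 - 1*(-5) = -6 + 5 = -1)
x(u, f) = ⅛ (x(u, f) = -⅛*(-1) = ⅛)
121*(21 + x(h(-5), 11)) = 121*(21 + ⅛) = 121*(169/8) = 20449/8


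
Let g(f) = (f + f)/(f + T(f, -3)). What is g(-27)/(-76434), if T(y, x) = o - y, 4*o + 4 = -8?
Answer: -3/12739 ≈ -0.00023550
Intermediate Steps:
o = -3 (o = -1 + (1/4)*(-8) = -1 - 2 = -3)
T(y, x) = -3 - y
g(f) = -2*f/3 (g(f) = (f + f)/(f + (-3 - f)) = (2*f)/(-3) = (2*f)*(-1/3) = -2*f/3)
g(-27)/(-76434) = -2/3*(-27)/(-76434) = 18*(-1/76434) = -3/12739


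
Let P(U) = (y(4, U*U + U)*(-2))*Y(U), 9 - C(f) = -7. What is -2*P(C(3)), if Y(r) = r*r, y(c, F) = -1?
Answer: -1024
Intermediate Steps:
C(f) = 16 (C(f) = 9 - 1*(-7) = 9 + 7 = 16)
Y(r) = r**2
P(U) = 2*U**2 (P(U) = (-1*(-2))*U**2 = 2*U**2)
-2*P(C(3)) = -4*16**2 = -4*256 = -2*512 = -1024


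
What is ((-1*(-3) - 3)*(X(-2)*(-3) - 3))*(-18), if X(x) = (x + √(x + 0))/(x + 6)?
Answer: 0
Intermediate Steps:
X(x) = (x + √x)/(6 + x)
((-1*(-3) - 3)*(X(-2)*(-3) - 3))*(-18) = ((-1*(-3) - 3)*(((-2 + √(-2))/(6 - 2))*(-3) - 3))*(-18) = ((3 - 3)*(((-2 + I*√2)/4)*(-3) - 3))*(-18) = (0*(((-2 + I*√2)/4)*(-3) - 3))*(-18) = (0*((-½ + I*√2/4)*(-3) - 3))*(-18) = (0*((3/2 - 3*I*√2/4) - 3))*(-18) = (0*(-3/2 - 3*I*√2/4))*(-18) = 0*(-18) = 0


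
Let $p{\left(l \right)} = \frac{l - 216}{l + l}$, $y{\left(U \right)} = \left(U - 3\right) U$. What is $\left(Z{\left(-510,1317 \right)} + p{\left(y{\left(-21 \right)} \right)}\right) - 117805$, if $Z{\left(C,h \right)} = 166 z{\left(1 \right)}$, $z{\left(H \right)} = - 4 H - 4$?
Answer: $- \frac{833929}{7} \approx -1.1913 \cdot 10^{5}$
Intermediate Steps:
$z{\left(H \right)} = -4 - 4 H$
$Z{\left(C,h \right)} = -1328$ ($Z{\left(C,h \right)} = 166 \left(-4 - 4\right) = 166 \left(-8\right) = -1328$)
$y{\left(U \right)} = U \left(-3 + U\right)$ ($y{\left(U \right)} = \left(-3 + U\right) U = U \left(-3 + U\right)$)
$p{\left(l \right)} = \frac{-216 + l}{2 l}$
$\left(Z{\left(-510,1317 \right)} + p{\left(y{\left(-21 \right)} \right)}\right) - 117805 = \left(-1328 + \frac{-216 - 21 \left(-3 - 21\right)}{2 \left(- 21 \left(-3 - 21\right)\right)}\right) - 117805 = \left(-1328 + \frac{-216 - -504}{2 \left(\left(-21\right) \left(-24\right)\right)}\right) - 117805 = \left(-1328 + \frac{-216 + 504}{2 \cdot 504}\right) - 117805 = \left(-1328 + \frac{1}{2} \cdot \frac{1}{504} \cdot 288\right) - 117805 = \left(-1328 + \frac{2}{7}\right) - 117805 = - \frac{9294}{7} - 117805 = - \frac{833929}{7}$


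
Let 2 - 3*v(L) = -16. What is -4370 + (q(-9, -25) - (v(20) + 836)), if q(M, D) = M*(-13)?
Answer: -5095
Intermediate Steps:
q(M, D) = -13*M
v(L) = 6 (v(L) = ⅔ - ⅓*(-16) = ⅔ + 16/3 = 6)
-4370 + (q(-9, -25) - (v(20) + 836)) = -4370 + (-13*(-9) - (6 + 836)) = -4370 + (117 - 1*842) = -4370 + (117 - 842) = -4370 - 725 = -5095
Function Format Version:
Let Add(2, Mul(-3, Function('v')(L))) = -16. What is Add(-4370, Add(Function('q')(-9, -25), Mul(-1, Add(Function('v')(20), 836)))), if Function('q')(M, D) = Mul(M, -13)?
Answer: -5095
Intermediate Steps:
Function('q')(M, D) = Mul(-13, M)
Function('v')(L) = 6 (Function('v')(L) = Add(Rational(2, 3), Mul(Rational(-1, 3), -16)) = Add(Rational(2, 3), Rational(16, 3)) = 6)
Add(-4370, Add(Function('q')(-9, -25), Mul(-1, Add(Function('v')(20), 836)))) = Add(-4370, Add(Mul(-13, -9), Mul(-1, Add(6, 836)))) = Add(-4370, Add(117, Mul(-1, 842))) = Add(-4370, Add(117, -842)) = Add(-4370, -725) = -5095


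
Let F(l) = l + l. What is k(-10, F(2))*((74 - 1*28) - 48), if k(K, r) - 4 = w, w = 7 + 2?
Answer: -26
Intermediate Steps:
F(l) = 2*l
w = 9
k(K, r) = 13 (k(K, r) = 4 + 9 = 13)
k(-10, F(2))*((74 - 1*28) - 48) = 13*((74 - 1*28) - 48) = 13*((74 - 28) - 48) = 13*(46 - 48) = 13*(-2) = -26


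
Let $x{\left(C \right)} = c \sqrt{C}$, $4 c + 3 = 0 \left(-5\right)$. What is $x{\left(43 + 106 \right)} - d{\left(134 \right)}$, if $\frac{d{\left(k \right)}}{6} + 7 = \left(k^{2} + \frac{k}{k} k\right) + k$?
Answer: $-109302 - \frac{3 \sqrt{149}}{4} \approx -1.0931 \cdot 10^{5}$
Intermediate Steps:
$c = - \frac{3}{4}$ ($c = - \frac{3}{4} + \frac{0 \left(-5\right)}{4} = - \frac{3}{4} + \frac{1}{4} \cdot 0 = - \frac{3}{4} + 0 = - \frac{3}{4} \approx -0.75$)
$d{\left(k \right)} = -42 + 6 k^{2} + 12 k$ ($d{\left(k \right)} = -42 + 6 \left(\left(k^{2} + \frac{k}{k} k\right) + k\right) = -42 + 6 \left(\left(k^{2} + 1 k\right) + k\right) = -42 + 6 \left(\left(k^{2} + k\right) + k\right) = -42 + 6 \left(\left(k + k^{2}\right) + k\right) = -42 + 6 \left(k^{2} + 2 k\right) = -42 + \left(6 k^{2} + 12 k\right) = -42 + 6 k^{2} + 12 k$)
$x{\left(C \right)} = - \frac{3 \sqrt{C}}{4}$
$x{\left(43 + 106 \right)} - d{\left(134 \right)} = - \frac{3 \sqrt{43 + 106}}{4} - \left(-42 + 6 \cdot 134^{2} + 12 \cdot 134\right) = - \frac{3 \sqrt{149}}{4} - \left(-42 + 6 \cdot 17956 + 1608\right) = - \frac{3 \sqrt{149}}{4} - \left(-42 + 107736 + 1608\right) = - \frac{3 \sqrt{149}}{4} - 109302 = -109302 - \frac{3 \sqrt{149}}{4}$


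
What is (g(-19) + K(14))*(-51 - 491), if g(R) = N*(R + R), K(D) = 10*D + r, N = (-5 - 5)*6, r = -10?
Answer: -1306220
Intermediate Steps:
N = -60 (N = -10*6 = -60)
K(D) = -10 + 10*D (K(D) = 10*D - 10 = -10 + 10*D)
g(R) = -120*R (g(R) = -60*(R + R) = -120*R)
(g(-19) + K(14))*(-51 - 491) = (-120*(-19) + (-10 + 10*14))*(-51 - 491) = (2280 + (-10 + 140))*(-542) = (2280 + 130)*(-542) = 2410*(-542) = -1306220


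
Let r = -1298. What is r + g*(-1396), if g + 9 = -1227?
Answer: 1724158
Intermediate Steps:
g = -1236 (g = -9 - 1227 = -1236)
r + g*(-1396) = -1298 - 1236*(-1396) = -1298 + 1725456 = 1724158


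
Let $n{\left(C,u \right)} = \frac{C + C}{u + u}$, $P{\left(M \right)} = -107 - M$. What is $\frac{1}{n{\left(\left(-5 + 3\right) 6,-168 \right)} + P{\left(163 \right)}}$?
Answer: $- \frac{14}{3779} \approx -0.0037047$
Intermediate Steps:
$n{\left(C,u \right)} = \frac{C}{u}$ ($n{\left(C,u \right)} = \frac{2 C}{2 u} = 2 C \frac{1}{2 u} = \frac{C}{u}$)
$\frac{1}{n{\left(\left(-5 + 3\right) 6,-168 \right)} + P{\left(163 \right)}} = \frac{1}{\frac{\left(-5 + 3\right) 6}{-168} - 270} = \frac{1}{\left(-2\right) 6 \left(- \frac{1}{168}\right) - 270} = \frac{1}{\left(-12\right) \left(- \frac{1}{168}\right) - 270} = \frac{1}{\frac{1}{14} - 270} = \frac{1}{- \frac{3779}{14}} = - \frac{14}{3779}$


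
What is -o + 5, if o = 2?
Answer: 3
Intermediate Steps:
-o + 5 = -1*2 + 5 = -2 + 5 = 3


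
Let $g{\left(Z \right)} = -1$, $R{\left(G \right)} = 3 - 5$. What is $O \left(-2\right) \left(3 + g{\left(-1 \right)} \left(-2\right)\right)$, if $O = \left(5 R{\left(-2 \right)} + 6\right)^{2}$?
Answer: $-160$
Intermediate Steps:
$R{\left(G \right)} = -2$ ($R{\left(G \right)} = 3 - 5 = -2$)
$O = 16$ ($O = \left(5 \left(-2\right) + 6\right)^{2} = \left(-10 + 6\right)^{2} = \left(-4\right)^{2} = 16$)
$O \left(-2\right) \left(3 + g{\left(-1 \right)} \left(-2\right)\right) = 16 \left(-2\right) \left(3 - -2\right) = - 32 \left(3 + 2\right) = \left(-32\right) 5 = -160$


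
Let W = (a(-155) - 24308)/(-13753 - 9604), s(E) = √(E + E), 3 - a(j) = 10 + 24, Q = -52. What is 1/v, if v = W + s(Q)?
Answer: 568486023/57329529617 - 1091098898*I*√26/57329529617 ≈ 0.0099161 - 0.097045*I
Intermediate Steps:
a(j) = -31 (a(j) = 3 - (10 + 24) = 3 - 1*34 = 3 - 34 = -31)
s(E) = √2*√E (s(E) = √(2*E) = √2*√E)
W = 24339/23357 (W = (-31 - 24308)/(-13753 - 9604) = -24339/(-23357) = -24339*(-1/23357) = 24339/23357 ≈ 1.0420)
v = 24339/23357 + 2*I*√26 (v = 24339/23357 + √2*√(-52) = 24339/23357 + √2*(2*I*√13) = 24339/23357 + 2*I*√26 ≈ 1.042 + 10.198*I)
1/v = 1/(24339/23357 + 2*I*√26)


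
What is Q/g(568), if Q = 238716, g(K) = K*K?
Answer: 59679/80656 ≈ 0.73992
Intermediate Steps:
g(K) = K²
Q/g(568) = 238716/(568²) = 238716/322624 = 238716*(1/322624) = 59679/80656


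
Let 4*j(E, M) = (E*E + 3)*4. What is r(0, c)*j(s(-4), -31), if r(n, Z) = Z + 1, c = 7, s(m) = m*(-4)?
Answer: 2072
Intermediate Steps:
s(m) = -4*m
j(E, M) = 3 + E² (j(E, M) = ((E*E + 3)*4)/4 = ((E² + 3)*4)/4 = ((3 + E²)*4)/4 = (12 + 4*E²)/4 = 3 + E²)
r(n, Z) = 1 + Z
r(0, c)*j(s(-4), -31) = (1 + 7)*(3 + (-4*(-4))²) = 8*(3 + 16²) = 8*(3 + 256) = 8*259 = 2072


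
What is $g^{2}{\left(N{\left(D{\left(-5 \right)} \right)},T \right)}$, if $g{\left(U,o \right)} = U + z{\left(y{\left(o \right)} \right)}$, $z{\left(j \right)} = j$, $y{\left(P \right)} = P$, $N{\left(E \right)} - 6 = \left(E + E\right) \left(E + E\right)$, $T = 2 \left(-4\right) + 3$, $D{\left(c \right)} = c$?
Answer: $10201$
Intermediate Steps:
$T = -5$ ($T = -8 + 3 = -5$)
$N{\left(E \right)} = 6 + 4 E^{2}$ ($N{\left(E \right)} = 6 + \left(E + E\right) \left(E + E\right) = 6 + 2 E 2 E = 6 + 4 E^{2}$)
$g{\left(U,o \right)} = U + o$
$g^{2}{\left(N{\left(D{\left(-5 \right)} \right)},T \right)} = \left(\left(6 + 4 \left(-5\right)^{2}\right) - 5\right)^{2} = \left(\left(6 + 4 \cdot 25\right) - 5\right)^{2} = \left(\left(6 + 100\right) - 5\right)^{2} = \left(106 - 5\right)^{2} = 101^{2} = 10201$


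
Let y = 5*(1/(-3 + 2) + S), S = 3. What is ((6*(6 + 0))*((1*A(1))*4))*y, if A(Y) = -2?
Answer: -2880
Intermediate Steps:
y = 10 (y = 5*(1/(-3 + 2) + 3) = 5*(1/(-1) + 3) = 5*(-1 + 3) = 5*2 = 10)
((6*(6 + 0))*((1*A(1))*4))*y = ((6*(6 + 0))*((1*(-2))*4))*10 = ((6*6)*(-2*4))*10 = (36*(-8))*10 = -288*10 = -2880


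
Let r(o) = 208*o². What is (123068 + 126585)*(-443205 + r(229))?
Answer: 2612499560519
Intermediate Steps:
(123068 + 126585)*(-443205 + r(229)) = (123068 + 126585)*(-443205 + 208*229²) = 249653*(-443205 + 208*52441) = 249653*(-443205 + 10907728) = 249653*10464523 = 2612499560519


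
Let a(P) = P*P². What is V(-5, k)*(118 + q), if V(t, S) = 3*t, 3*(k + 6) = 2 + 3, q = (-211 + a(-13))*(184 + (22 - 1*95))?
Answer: 4007550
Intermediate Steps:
a(P) = P³
q = -267288 (q = (-211 + (-13)³)*(184 + (22 - 1*95)) = (-211 - 2197)*(184 + (22 - 95)) = -2408*(184 - 73) = -2408*111 = -267288)
k = -13/3 (k = -6 + (2 + 3)/3 = -6 + (⅓)*5 = -6 + 5/3 = -13/3 ≈ -4.3333)
V(-5, k)*(118 + q) = (3*(-5))*(118 - 267288) = -15*(-267170) = 4007550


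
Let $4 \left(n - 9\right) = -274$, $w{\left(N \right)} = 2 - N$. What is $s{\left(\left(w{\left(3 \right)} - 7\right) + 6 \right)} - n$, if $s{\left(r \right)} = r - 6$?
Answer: $\frac{103}{2} \approx 51.5$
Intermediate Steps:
$n = - \frac{119}{2}$ ($n = 9 + \frac{1}{4} \left(-274\right) = 9 - \frac{137}{2} = - \frac{119}{2} \approx -59.5$)
$s{\left(r \right)} = -6 + r$
$s{\left(\left(w{\left(3 \right)} - 7\right) + 6 \right)} - n = \left(-6 + \left(\left(\left(2 - 3\right) - 7\right) + 6\right)\right) - - \frac{119}{2} = \left(-6 + \left(\left(\left(2 - 3\right) - 7\right) + 6\right)\right) + \frac{119}{2} = \left(-6 + \left(\left(-1 - 7\right) + 6\right)\right) + \frac{119}{2} = \left(-6 + \left(-8 + 6\right)\right) + \frac{119}{2} = \left(-6 - 2\right) + \frac{119}{2} = -8 + \frac{119}{2} = \frac{103}{2}$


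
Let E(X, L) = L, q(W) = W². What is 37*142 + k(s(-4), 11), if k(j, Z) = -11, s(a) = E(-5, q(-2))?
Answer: 5243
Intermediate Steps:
s(a) = 4 (s(a) = (-2)² = 4)
37*142 + k(s(-4), 11) = 37*142 - 11 = 5254 - 11 = 5243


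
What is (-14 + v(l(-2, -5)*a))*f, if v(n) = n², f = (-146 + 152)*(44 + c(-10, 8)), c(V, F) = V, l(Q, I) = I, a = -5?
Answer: 124644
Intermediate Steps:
f = 204 (f = (-146 + 152)*(44 - 10) = 6*34 = 204)
(-14 + v(l(-2, -5)*a))*f = (-14 + (-5*(-5))²)*204 = (-14 + 25²)*204 = (-14 + 625)*204 = 611*204 = 124644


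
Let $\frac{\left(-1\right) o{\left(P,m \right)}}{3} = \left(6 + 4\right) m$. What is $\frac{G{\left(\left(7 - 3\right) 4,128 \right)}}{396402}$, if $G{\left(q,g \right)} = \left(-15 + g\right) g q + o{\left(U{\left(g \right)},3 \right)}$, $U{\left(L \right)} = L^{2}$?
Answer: $\frac{115667}{198201} \approx 0.58358$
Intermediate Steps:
$o{\left(P,m \right)} = - 30 m$ ($o{\left(P,m \right)} = - 3 \left(6 + 4\right) m = - 3 \cdot 10 m = - 30 m$)
$G{\left(q,g \right)} = -90 + g q \left(-15 + g\right)$ ($G{\left(q,g \right)} = \left(-15 + g\right) g q - 90 = g \left(-15 + g\right) q - 90 = g q \left(-15 + g\right) - 90 = -90 + g q \left(-15 + g\right)$)
$\frac{G{\left(\left(7 - 3\right) 4,128 \right)}}{396402} = \frac{-90 + \left(7 - 3\right) 4 \cdot 128^{2} - 1920 \left(7 - 3\right) 4}{396402} = \left(-90 + 4 \cdot 4 \cdot 16384 - 1920 \cdot 4 \cdot 4\right) \frac{1}{396402} = \left(-90 + 16 \cdot 16384 - 1920 \cdot 16\right) \frac{1}{396402} = \left(-90 + 262144 - 30720\right) \frac{1}{396402} = 231334 \cdot \frac{1}{396402} = \frac{115667}{198201}$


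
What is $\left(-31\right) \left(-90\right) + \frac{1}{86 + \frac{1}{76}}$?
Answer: $\frac{18238306}{6537} \approx 2790.0$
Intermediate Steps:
$\left(-31\right) \left(-90\right) + \frac{1}{86 + \frac{1}{76}} = 2790 + \frac{1}{86 + \frac{1}{76}} = 2790 + \frac{1}{\frac{6537}{76}} = 2790 + \frac{76}{6537} = \frac{18238306}{6537}$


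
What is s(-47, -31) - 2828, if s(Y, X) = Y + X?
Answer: -2906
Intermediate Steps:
s(Y, X) = X + Y
s(-47, -31) - 2828 = (-31 - 47) - 2828 = -78 - 2828 = -2906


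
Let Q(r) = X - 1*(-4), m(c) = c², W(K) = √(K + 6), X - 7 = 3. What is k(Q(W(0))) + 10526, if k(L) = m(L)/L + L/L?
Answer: 10541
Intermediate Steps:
X = 10 (X = 7 + 3 = 10)
W(K) = √(6 + K)
Q(r) = 14 (Q(r) = 10 - 1*(-4) = 10 + 4 = 14)
k(L) = 1 + L (k(L) = L²/L + L/L = L + 1 = 1 + L)
k(Q(W(0))) + 10526 = (1 + 14) + 10526 = 15 + 10526 = 10541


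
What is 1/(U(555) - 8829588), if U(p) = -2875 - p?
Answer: -1/8833018 ≈ -1.1321e-7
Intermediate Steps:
1/(U(555) - 8829588) = 1/((-2875 - 1*555) - 8829588) = 1/((-2875 - 555) - 8829588) = 1/(-3430 - 8829588) = 1/(-8833018) = -1/8833018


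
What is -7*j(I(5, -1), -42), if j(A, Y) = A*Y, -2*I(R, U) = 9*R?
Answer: -6615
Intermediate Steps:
I(R, U) = -9*R/2
-7*j(I(5, -1), -42) = -7*(-9/2*5)*(-42) = -(-315)*(-42)/2 = -7*945 = -6615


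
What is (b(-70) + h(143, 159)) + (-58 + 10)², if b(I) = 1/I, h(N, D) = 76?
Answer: 166599/70 ≈ 2380.0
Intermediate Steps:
(b(-70) + h(143, 159)) + (-58 + 10)² = (1/(-70) + 76) + (-58 + 10)² = (-1/70 + 76) + (-48)² = 5319/70 + 2304 = 166599/70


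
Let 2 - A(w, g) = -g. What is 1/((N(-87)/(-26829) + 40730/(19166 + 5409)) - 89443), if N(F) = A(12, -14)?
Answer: -43954845/3931380331997 ≈ -1.1181e-5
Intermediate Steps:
A(w, g) = 2 + g (A(w, g) = 2 - (-1)*g = 2 + g)
N(F) = -12 (N(F) = 2 - 14 = -12)
1/((N(-87)/(-26829) + 40730/(19166 + 5409)) - 89443) = 1/((-12/(-26829) + 40730/(19166 + 5409)) - 89443) = 1/((-12*(-1/26829) + 40730/24575) - 89443) = 1/((4/8943 + 40730*(1/24575)) - 89443) = 1/((4/8943 + 8146/4915) - 89443) = 1/(72869338/43954845 - 89443) = 1/(-3931380331997/43954845) = -43954845/3931380331997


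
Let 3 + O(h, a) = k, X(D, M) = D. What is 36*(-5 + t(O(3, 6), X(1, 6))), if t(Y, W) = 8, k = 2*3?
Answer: 108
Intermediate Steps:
k = 6
O(h, a) = 3 (O(h, a) = -3 + 6 = 3)
36*(-5 + t(O(3, 6), X(1, 6))) = 36*(-5 + 8) = 36*3 = 108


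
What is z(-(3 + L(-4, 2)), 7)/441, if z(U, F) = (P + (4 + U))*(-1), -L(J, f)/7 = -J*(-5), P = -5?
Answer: 16/49 ≈ 0.32653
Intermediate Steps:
L(J, f) = -35*J (L(J, f) = -7*(-J)*(-5) = -35*J)
z(U, F) = 1 - U (z(U, F) = (-5 + (4 + U))*(-1) = (-1 + U)*(-1) = 1 - U)
z(-(3 + L(-4, 2)), 7)/441 = (1 - (-1)*(3 - 35*(-4)))/441 = (1 - (-1)*(3 + 140))*(1/441) = (1 - (-1)*143)*(1/441) = (1 - 1*(-143))*(1/441) = (1 + 143)*(1/441) = 144*(1/441) = 16/49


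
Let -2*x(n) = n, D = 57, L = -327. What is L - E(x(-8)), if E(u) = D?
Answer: -384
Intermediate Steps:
x(n) = -n/2
E(u) = 57
L - E(x(-8)) = -327 - 1*57 = -327 - 57 = -384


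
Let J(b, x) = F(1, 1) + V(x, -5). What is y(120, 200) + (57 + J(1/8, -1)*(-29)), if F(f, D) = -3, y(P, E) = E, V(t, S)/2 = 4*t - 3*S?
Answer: -294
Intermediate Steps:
V(t, S) = -6*S + 8*t (V(t, S) = 2*(4*t - 3*S) = 2*(-3*S + 4*t) = -6*S + 8*t)
J(b, x) = 27 + 8*x (J(b, x) = -3 + (-6*(-5) + 8*x) = -3 + (30 + 8*x) = 27 + 8*x)
y(120, 200) + (57 + J(1/8, -1)*(-29)) = 200 + (57 + (27 + 8*(-1))*(-29)) = 200 + (57 + (27 - 8)*(-29)) = 200 + (57 + 19*(-29)) = 200 + (57 - 551) = 200 - 494 = -294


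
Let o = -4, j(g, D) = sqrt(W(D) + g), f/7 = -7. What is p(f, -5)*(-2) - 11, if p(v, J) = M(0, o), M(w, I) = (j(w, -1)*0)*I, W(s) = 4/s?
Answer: -11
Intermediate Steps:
f = -49 (f = 7*(-7) = -49)
j(g, D) = sqrt(g + 4/D) (j(g, D) = sqrt(4/D + g) = sqrt(g + 4/D))
M(w, I) = 0 (M(w, I) = (sqrt(w + 4/(-1))*0)*I = (sqrt(w + 4*(-1))*0)*I = (sqrt(w - 4)*0)*I = (sqrt(-4 + w)*0)*I = 0*I = 0)
p(v, J) = 0
p(f, -5)*(-2) - 11 = 0*(-2) - 11 = 0 - 11 = -11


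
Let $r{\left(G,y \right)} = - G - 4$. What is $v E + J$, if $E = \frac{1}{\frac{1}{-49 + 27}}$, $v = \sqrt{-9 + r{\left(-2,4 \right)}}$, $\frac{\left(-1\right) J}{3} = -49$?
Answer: $147 - 22 i \sqrt{11} \approx 147.0 - 72.966 i$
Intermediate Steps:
$r{\left(G,y \right)} = -4 - G$
$J = 147$ ($J = \left(-3\right) \left(-49\right) = 147$)
$v = i \sqrt{11}$ ($v = \sqrt{-9 - 2} = \sqrt{-11} = i \sqrt{11} \approx 3.3166 i$)
$E = -22$ ($E = \frac{1}{\frac{1}{-22}} = \frac{1}{- \frac{1}{22}} = -22$)
$v E + J = i \sqrt{11} \left(-22\right) + 147 = - 22 i \sqrt{11} + 147 = 147 - 22 i \sqrt{11}$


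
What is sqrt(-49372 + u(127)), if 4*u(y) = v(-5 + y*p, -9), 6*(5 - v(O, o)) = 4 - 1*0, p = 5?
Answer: I*sqrt(1777353)/6 ≈ 222.2*I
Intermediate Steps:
v(O, o) = 13/3 (v(O, o) = 5 - (4 - 1*0)/6 = 5 - (4 + 0)/6 = 5 - 1/6*4 = 5 - 2/3 = 13/3)
u(y) = 13/12 (u(y) = (1/4)*(13/3) = 13/12)
sqrt(-49372 + u(127)) = sqrt(-49372 + 13/12) = sqrt(-592451/12) = I*sqrt(1777353)/6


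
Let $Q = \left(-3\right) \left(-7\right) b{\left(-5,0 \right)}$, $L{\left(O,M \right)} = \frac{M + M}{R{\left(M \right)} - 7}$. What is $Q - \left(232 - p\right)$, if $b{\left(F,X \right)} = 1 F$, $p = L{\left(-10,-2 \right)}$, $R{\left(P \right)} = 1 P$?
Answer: $- \frac{3029}{9} \approx -336.56$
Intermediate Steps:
$R{\left(P \right)} = P$
$L{\left(O,M \right)} = \frac{2 M}{-7 + M}$ ($L{\left(O,M \right)} = \frac{M + M}{M - 7} = \frac{2 M}{-7 + M}$)
$p = \frac{4}{9}$ ($p = 2 \left(-2\right) \frac{1}{-7 - 2} = 2 \left(-2\right) \frac{1}{-9} = 2 \left(-2\right) \left(- \frac{1}{9}\right) = \frac{4}{9} \approx 0.44444$)
$b{\left(F,X \right)} = F$
$Q = -105$ ($Q = \left(-3\right) \left(-7\right) \left(-5\right) = 21 \left(-5\right) = -105$)
$Q - \left(232 - p\right) = -105 - \left(232 - \frac{4}{9}\right) = -105 - \frac{2084}{9} = - \frac{3029}{9}$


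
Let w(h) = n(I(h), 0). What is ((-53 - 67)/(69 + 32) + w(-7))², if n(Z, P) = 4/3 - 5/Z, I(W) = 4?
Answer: 1792921/1468944 ≈ 1.2206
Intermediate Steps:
n(Z, P) = 4/3 - 5/Z (n(Z, P) = 4*(⅓) - 5/Z = 4/3 - 5/Z)
w(h) = 1/12 (w(h) = 4/3 - 5/4 = 1/12)
((-53 - 67)/(69 + 32) + w(-7))² = ((-53 - 67)/(69 + 32) + 1/12)² = (-120/101 + 1/12)² = (-1339/1212)² = 1792921/1468944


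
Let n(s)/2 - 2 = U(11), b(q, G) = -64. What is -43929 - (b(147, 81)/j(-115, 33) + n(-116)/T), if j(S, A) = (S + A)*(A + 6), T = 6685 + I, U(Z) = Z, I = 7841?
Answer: -170057106692/3871179 ≈ -43929.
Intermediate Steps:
T = 14526 (T = 6685 + 7841 = 14526)
j(S, A) = (6 + A)*(A + S) (j(S, A) = (A + S)*(6 + A) = (6 + A)*(A + S))
n(s) = 26 (n(s) = 4 + 2*11 = 4 + 22 = 26)
-43929 - (b(147, 81)/j(-115, 33) + n(-116)/T) = -43929 - (-64/(33² + 6*33 + 6*(-115) + 33*(-115)) + 26/14526) = -43929 - (-64/(1089 + 198 - 690 - 3795) + 26*(1/14526)) = -43929 - (-64/(-3198) + 13/7263) = -43929 - (-64*(-1/3198) + 13/7263) = -43929 - (32/1599 + 13/7263) = -43929 - 1*84401/3871179 = -43929 - 84401/3871179 = -170057106692/3871179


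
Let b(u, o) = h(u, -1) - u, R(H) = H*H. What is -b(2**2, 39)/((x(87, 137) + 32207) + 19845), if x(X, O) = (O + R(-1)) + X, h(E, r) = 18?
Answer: -14/52277 ≈ -0.00026780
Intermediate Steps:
R(H) = H**2
x(X, O) = 1 + O + X (x(X, O) = (O + (-1)**2) + X = (O + 1) + X = (1 + O) + X = 1 + O + X)
b(u, o) = 18 - u
-b(2**2, 39)/((x(87, 137) + 32207) + 19845) = -(18 - 1*2**2)/(((1 + 137 + 87) + 32207) + 19845) = -(18 - 1*4)/((225 + 32207) + 19845) = -(18 - 4)/(32432 + 19845) = -14/52277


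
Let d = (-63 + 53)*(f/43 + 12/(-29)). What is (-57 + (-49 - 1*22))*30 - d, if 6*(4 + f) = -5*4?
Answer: -14387300/3741 ≈ -3845.8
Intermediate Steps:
f = -22/3 (f = -4 + (-5*4)/6 = -4 + (⅙)*(-20) = -4 - 10/3 = -22/3 ≈ -7.3333)
d = 21860/3741 (d = (-63 + 53)*(-22/3/43 + 12/(-29)) = -10*(-22/3*1/43 + 12*(-1/29)) = -10*(-22/129 - 12/29) = -10*(-2186/3741) = 21860/3741 ≈ 5.8434)
(-57 + (-49 - 1*22))*30 - d = (-57 + (-49 - 1*22))*30 - 1*21860/3741 = (-57 + (-49 - 22))*30 - 21860/3741 = (-57 - 71)*30 - 21860/3741 = -128*30 - 21860/3741 = -3840 - 21860/3741 = -14387300/3741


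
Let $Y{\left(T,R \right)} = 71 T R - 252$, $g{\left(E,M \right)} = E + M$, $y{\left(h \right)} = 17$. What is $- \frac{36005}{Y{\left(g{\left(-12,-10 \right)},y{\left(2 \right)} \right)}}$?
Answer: $\frac{36005}{26806} \approx 1.3432$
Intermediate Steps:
$Y{\left(T,R \right)} = -252 + 71 R T$ ($Y{\left(T,R \right)} = 71 R T - 252 = -252 + 71 R T$)
$- \frac{36005}{Y{\left(g{\left(-12,-10 \right)},y{\left(2 \right)} \right)}} = - \frac{36005}{-252 + 71 \cdot 17 \left(-12 - 10\right)} = - \frac{36005}{-252 + 71 \cdot 17 \left(-22\right)} = - \frac{36005}{-252 - 26554} = - \frac{36005}{-26806} = \left(-36005\right) \left(- \frac{1}{26806}\right) = \frac{36005}{26806}$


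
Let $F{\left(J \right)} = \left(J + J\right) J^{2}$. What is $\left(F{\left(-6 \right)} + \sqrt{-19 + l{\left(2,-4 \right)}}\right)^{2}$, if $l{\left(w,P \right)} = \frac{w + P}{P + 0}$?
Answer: $\frac{\left(864 - i \sqrt{74}\right)^{2}}{4} \approx 1.8661 \cdot 10^{5} - 3716.2 i$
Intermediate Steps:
$l{\left(w,P \right)} = \frac{P + w}{P}$
$F{\left(J \right)} = 2 J^{3}$ ($F{\left(J \right)} = 2 J J^{2} = 2 J^{3}$)
$\left(F{\left(-6 \right)} + \sqrt{-19 + l{\left(2,-4 \right)}}\right)^{2} = \left(2 \left(-6\right)^{3} + \sqrt{-19 + \frac{-4 + 2}{-4}}\right)^{2} = \left(2 \left(-216\right) + \sqrt{-19 - - \frac{1}{2}}\right)^{2} = \left(-432 + \sqrt{-19 + \frac{1}{2}}\right)^{2} = \left(-432 + \sqrt{- \frac{37}{2}}\right)^{2} = \left(-432 + \frac{i \sqrt{74}}{2}\right)^{2}$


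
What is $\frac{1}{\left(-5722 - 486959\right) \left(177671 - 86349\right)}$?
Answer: $- \frac{1}{44992614282} \approx -2.2226 \cdot 10^{-11}$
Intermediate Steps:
$\frac{1}{\left(-5722 - 486959\right) \left(177671 - 86349\right)} = \frac{1}{\left(-492681\right) 91322} = \frac{1}{-44992614282} = - \frac{1}{44992614282}$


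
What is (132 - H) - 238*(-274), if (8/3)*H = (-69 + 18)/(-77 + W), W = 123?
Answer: 24046745/368 ≈ 65344.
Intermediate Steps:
H = -153/368 (H = 3*((-69 + 18)/(-77 + 123))/8 = 3*(-51/46)/8 = 3*(-51*1/46)/8 = (3/8)*(-51/46) = -153/368 ≈ -0.41576)
(132 - H) - 238*(-274) = (132 - 1*(-153/368)) - 238*(-274) = (132 + 153/368) + 65212 = 48729/368 + 65212 = 24046745/368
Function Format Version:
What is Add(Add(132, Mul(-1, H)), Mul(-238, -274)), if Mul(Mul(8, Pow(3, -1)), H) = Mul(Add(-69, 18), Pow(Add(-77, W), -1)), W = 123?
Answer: Rational(24046745, 368) ≈ 65344.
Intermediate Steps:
H = Rational(-153, 368) (H = Mul(Rational(3, 8), Mul(Add(-69, 18), Pow(Add(-77, 123), -1))) = Mul(Rational(3, 8), Mul(-51, Pow(46, -1))) = Mul(Rational(3, 8), Mul(-51, Rational(1, 46))) = Mul(Rational(3, 8), Rational(-51, 46)) = Rational(-153, 368) ≈ -0.41576)
Add(Add(132, Mul(-1, H)), Mul(-238, -274)) = Add(Add(132, Mul(-1, Rational(-153, 368))), Mul(-238, -274)) = Add(Add(132, Rational(153, 368)), 65212) = Add(Rational(48729, 368), 65212) = Rational(24046745, 368)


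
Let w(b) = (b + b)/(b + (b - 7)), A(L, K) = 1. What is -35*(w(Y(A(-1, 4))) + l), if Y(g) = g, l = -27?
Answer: 959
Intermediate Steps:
w(b) = 2*b/(-7 + 2*b) (w(b) = (2*b)/(b + (-7 + b)) = (2*b)/(-7 + 2*b) = 2*b/(-7 + 2*b))
-35*(w(Y(A(-1, 4))) + l) = -35*(2*1/(-7 + 2*1) - 27) = -35*(2*1/(-7 + 2) - 27) = -35*(2*1/(-5) - 27) = -35*(2*1*(-⅕) - 27) = -35*(-⅖ - 27) = -35*(-137/5) = 959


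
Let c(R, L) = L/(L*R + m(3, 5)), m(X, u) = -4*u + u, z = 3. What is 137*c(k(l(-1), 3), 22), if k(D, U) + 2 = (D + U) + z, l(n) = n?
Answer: 3014/51 ≈ 59.098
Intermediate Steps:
m(X, u) = -3*u
k(D, U) = 1 + D + U (k(D, U) = -2 + ((D + U) + 3) = -2 + (3 + D + U) = 1 + D + U)
c(R, L) = L/(-15 + L*R) (c(R, L) = L/(L*R - 3*5) = L/(L*R - 15) = L/(-15 + L*R))
137*c(k(l(-1), 3), 22) = 137*(22/(-15 + 22*(1 - 1 + 3))) = 137*(22/(-15 + 22*3)) = 137*(22/(-15 + 66)) = 137*(22/51) = 3014/51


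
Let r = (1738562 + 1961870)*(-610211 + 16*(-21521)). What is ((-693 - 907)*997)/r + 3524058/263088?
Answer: 43221548211071539/3226697827441704 ≈ 13.395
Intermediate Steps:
r = -3532236264304 (r = 3700432*(-610211 - 344336) = 3700432*(-954547) = -3532236264304)
((-693 - 907)*997)/r + 3524058/263088 = ((-693 - 907)*997)/(-3532236264304) + 3524058/263088 = -1600*997*(-1/3532236264304) + 3524058*(1/263088) = -1595200*(-1/3532236264304) + 195781/14616 = 99700/220764766519 + 195781/14616 = 43221548211071539/3226697827441704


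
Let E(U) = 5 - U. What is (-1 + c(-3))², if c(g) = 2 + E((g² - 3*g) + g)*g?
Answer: 961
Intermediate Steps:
c(g) = 2 + g*(5 - g² + 2*g) (c(g) = 2 + (5 - ((g² - 3*g) + g))*g = 2 + (5 - (g² - 2*g))*g = 2 + (5 + (-g² + 2*g))*g = 2 + (5 - g² + 2*g)*g = 2 + g*(5 - g² + 2*g))
(-1 + c(-3))² = (-1 + (2 - 1*(-3)*(-5 - 3*(-2 - 3))))² = (-1 + (2 - 1*(-3)*(-5 - 3*(-5))))² = (-1 + (2 - 1*(-3)*(-5 + 15)))² = (-1 + (2 - 1*(-3)*10))² = (-1 + (2 + 30))² = (-1 + 32)² = 31² = 961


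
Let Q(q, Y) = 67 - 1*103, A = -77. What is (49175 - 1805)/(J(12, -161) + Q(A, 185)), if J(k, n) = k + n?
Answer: -9474/37 ≈ -256.05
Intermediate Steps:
Q(q, Y) = -36 (Q(q, Y) = 67 - 103 = -36)
(49175 - 1805)/(J(12, -161) + Q(A, 185)) = (49175 - 1805)/((12 - 161) - 36) = 47370/(-149 - 36) = 47370/(-185) = 47370*(-1/185) = -9474/37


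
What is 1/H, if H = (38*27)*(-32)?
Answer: -1/32832 ≈ -3.0458e-5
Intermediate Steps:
H = -32832 (H = 1026*(-32) = -32832)
1/H = 1/(-32832) = -1/32832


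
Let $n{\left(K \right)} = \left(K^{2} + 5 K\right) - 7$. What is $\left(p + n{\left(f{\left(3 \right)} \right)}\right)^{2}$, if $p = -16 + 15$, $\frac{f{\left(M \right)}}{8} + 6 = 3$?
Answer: $200704$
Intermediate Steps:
$f{\left(M \right)} = -24$ ($f{\left(M \right)} = -48 + 8 \cdot 3 = -48 + 24 = -24$)
$n{\left(K \right)} = -7 + K^{2} + 5 K$
$p = -1$
$\left(p + n{\left(f{\left(3 \right)} \right)}\right)^{2} = \left(-1 + \left(-7 + \left(-24\right)^{2} + 5 \left(-24\right)\right)\right)^{2} = \left(-1 - -449\right)^{2} = \left(-1 + 449\right)^{2} = 448^{2} = 200704$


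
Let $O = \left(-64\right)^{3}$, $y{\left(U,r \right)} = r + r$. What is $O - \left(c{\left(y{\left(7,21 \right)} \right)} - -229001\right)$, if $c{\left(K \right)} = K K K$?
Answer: $-565233$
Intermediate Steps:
$y{\left(U,r \right)} = 2 r$
$c{\left(K \right)} = K^{3}$ ($c{\left(K \right)} = K^{2} K = K^{3}$)
$O = -262144$
$O - \left(c{\left(y{\left(7,21 \right)} \right)} - -229001\right) = -262144 - \left(\left(2 \cdot 21\right)^{3} - -229001\right) = -262144 - \left(42^{3} + 229001\right) = -262144 - \left(74088 + 229001\right) = -262144 - 303089 = -565233$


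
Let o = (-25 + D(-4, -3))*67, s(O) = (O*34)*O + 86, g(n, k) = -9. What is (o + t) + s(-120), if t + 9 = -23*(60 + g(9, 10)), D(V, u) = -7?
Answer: 486360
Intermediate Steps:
s(O) = 86 + 34*O² (s(O) = (34*O)*O + 86 = 34*O² + 86 = 86 + 34*O²)
o = -2144 (o = (-25 - 7)*67 = -32*67 = -2144)
t = -1182 (t = -9 - 23*(60 - 9) = -9 - 23*51 = -9 - 1173 = -1182)
(o + t) + s(-120) = (-2144 - 1182) + (86 + 34*(-120)²) = -3326 + (86 + 34*14400) = -3326 + (86 + 489600) = -3326 + 489686 = 486360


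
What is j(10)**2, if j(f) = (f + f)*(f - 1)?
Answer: 32400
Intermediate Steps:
j(f) = 2*f*(-1 + f) (j(f) = (2*f)*(-1 + f) = 2*f*(-1 + f))
j(10)**2 = (2*10*(-1 + 10))**2 = (2*10*9)**2 = 180**2 = 32400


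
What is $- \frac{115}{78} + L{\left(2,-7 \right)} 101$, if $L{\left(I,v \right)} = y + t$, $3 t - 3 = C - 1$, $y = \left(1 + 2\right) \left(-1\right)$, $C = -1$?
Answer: $- \frac{7041}{26} \approx -270.81$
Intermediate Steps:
$y = -3$ ($y = 3 \left(-1\right) = -3$)
$t = \frac{1}{3}$ ($t = 1 + \frac{-1 - 1}{3} = 1 + \frac{1}{3} \left(-2\right) = 1 - \frac{2}{3} = \frac{1}{3} \approx 0.33333$)
$L{\left(I,v \right)} = - \frac{8}{3}$ ($L{\left(I,v \right)} = -3 + \frac{1}{3} = - \frac{8}{3}$)
$- \frac{115}{78} + L{\left(2,-7 \right)} 101 = - \frac{115}{78} - \frac{808}{3} = - \frac{7041}{26}$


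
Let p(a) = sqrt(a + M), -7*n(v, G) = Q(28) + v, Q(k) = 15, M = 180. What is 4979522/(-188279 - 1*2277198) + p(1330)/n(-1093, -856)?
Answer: -4979522/2465477 + sqrt(1510)/154 ≈ -1.7674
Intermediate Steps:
n(v, G) = -15/7 - v/7 (n(v, G) = -(15 + v)/7 = -15/7 - v/7)
p(a) = sqrt(180 + a) (p(a) = sqrt(a + 180) = sqrt(180 + a))
4979522/(-188279 - 1*2277198) + p(1330)/n(-1093, -856) = 4979522/(-188279 - 1*2277198) + sqrt(180 + 1330)/(-15/7 - 1/7*(-1093)) = 4979522/(-188279 - 2277198) + sqrt(1510)/(-15/7 + 1093/7) = 4979522/(-2465477) + sqrt(1510)/154 = 4979522*(-1/2465477) + sqrt(1510)*(1/154) = -4979522/2465477 + sqrt(1510)/154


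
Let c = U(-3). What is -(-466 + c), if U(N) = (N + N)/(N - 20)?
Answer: 10712/23 ≈ 465.74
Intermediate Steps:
U(N) = 2*N/(-20 + N) (U(N) = (2*N)/(-20 + N) = 2*N/(-20 + N))
c = 6/23 (c = 2*(-3)/(-20 - 3) = 2*(-3)/(-23) = 2*(-3)*(-1/23) = 6/23 ≈ 0.26087)
-(-466 + c) = -(-466 + 6/23) = -1*(-10712/23) = 10712/23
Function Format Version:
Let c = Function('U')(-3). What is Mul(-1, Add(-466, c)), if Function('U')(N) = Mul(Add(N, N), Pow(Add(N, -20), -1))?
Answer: Rational(10712, 23) ≈ 465.74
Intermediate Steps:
Function('U')(N) = Mul(2, N, Pow(Add(-20, N), -1)) (Function('U')(N) = Mul(Mul(2, N), Pow(Add(-20, N), -1)) = Mul(2, N, Pow(Add(-20, N), -1)))
c = Rational(6, 23) (c = Mul(2, -3, Pow(Add(-20, -3), -1)) = Mul(2, -3, Pow(-23, -1)) = Mul(2, -3, Rational(-1, 23)) = Rational(6, 23) ≈ 0.26087)
Mul(-1, Add(-466, c)) = Mul(-1, Add(-466, Rational(6, 23))) = Mul(-1, Rational(-10712, 23)) = Rational(10712, 23)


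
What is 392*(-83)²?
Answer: 2700488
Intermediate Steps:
392*(-83)² = 392*6889 = 2700488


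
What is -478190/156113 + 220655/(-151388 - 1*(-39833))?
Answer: -17558319893/3483037143 ≈ -5.0411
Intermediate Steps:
-478190/156113 + 220655/(-151388 - 1*(-39833)) = -478190*1/156113 + 220655/(-151388 + 39833) = -478190/156113 + 220655/(-111555) = -478190/156113 + 220655*(-1/111555) = -478190/156113 - 44131/22311 = -17558319893/3483037143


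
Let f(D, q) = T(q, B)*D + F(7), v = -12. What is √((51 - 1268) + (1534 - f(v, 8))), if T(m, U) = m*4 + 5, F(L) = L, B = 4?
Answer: √754 ≈ 27.459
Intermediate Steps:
T(m, U) = 5 + 4*m (T(m, U) = 4*m + 5 = 5 + 4*m)
f(D, q) = 7 + D*(5 + 4*q) (f(D, q) = (5 + 4*q)*D + 7 = D*(5 + 4*q) + 7 = 7 + D*(5 + 4*q))
√((51 - 1268) + (1534 - f(v, 8))) = √((51 - 1268) + (1534 - (7 - 12*(5 + 4*8)))) = √(-1217 + (1534 - (7 - 12*(5 + 32)))) = √(-1217 + (1534 - (7 - 12*37))) = √(-1217 + (1534 - (7 - 444))) = √(-1217 + (1534 - 1*(-437))) = √(-1217 + (1534 + 437)) = √(-1217 + 1971) = √754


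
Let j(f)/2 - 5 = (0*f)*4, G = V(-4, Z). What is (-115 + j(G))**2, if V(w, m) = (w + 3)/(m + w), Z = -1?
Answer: 11025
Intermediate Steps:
V(w, m) = (3 + w)/(m + w)
G = 1/5 (G = (3 - 4)/(-1 - 4) = -1/(-5) = -1/5*(-1) = 1/5 ≈ 0.20000)
j(f) = 10 (j(f) = 10 + 2*((0*f)*4) = 10 + 2*(0*4) = 10 + 2*0 = 10 + 0 = 10)
(-115 + j(G))**2 = (-115 + 10)**2 = (-105)**2 = 11025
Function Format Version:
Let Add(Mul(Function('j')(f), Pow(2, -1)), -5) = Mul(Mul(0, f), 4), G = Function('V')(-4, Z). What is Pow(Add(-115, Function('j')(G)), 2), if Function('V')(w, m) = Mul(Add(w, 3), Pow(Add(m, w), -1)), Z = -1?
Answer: 11025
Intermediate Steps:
Function('V')(w, m) = Mul(Pow(Add(m, w), -1), Add(3, w)) (Function('V')(w, m) = Mul(Add(3, w), Pow(Add(m, w), -1)) = Mul(Pow(Add(m, w), -1), Add(3, w)))
G = Rational(1, 5) (G = Mul(Pow(Add(-1, -4), -1), Add(3, -4)) = Mul(Pow(-5, -1), -1) = Mul(Rational(-1, 5), -1) = Rational(1, 5) ≈ 0.20000)
Function('j')(f) = 10 (Function('j')(f) = Add(10, Mul(2, Mul(Mul(0, f), 4))) = Add(10, Mul(2, Mul(0, 4))) = Add(10, Mul(2, 0)) = Add(10, 0) = 10)
Pow(Add(-115, Function('j')(G)), 2) = Pow(Add(-115, 10), 2) = Pow(-105, 2) = 11025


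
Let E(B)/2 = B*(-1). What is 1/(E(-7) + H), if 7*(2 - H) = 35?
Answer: 1/11 ≈ 0.090909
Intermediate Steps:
H = -3 (H = 2 - 1/7*35 = 2 - 5 = -3)
E(B) = -2*B (E(B) = 2*(B*(-1)) = 2*(-B) = -2*B)
1/(E(-7) + H) = 1/(-2*(-7) - 3) = 1/(14 - 3) = 1/11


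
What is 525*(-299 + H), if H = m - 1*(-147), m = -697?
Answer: -445725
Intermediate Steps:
H = -550 (H = -697 - 1*(-147) = -697 + 147 = -550)
525*(-299 + H) = 525*(-299 - 550) = 525*(-849) = -445725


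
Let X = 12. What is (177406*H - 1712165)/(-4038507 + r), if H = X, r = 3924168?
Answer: -416707/114339 ≈ -3.6445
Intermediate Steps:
H = 12
(177406*H - 1712165)/(-4038507 + r) = (177406*12 - 1712165)/(-4038507 + 3924168) = (2128872 - 1712165)/(-114339) = 416707*(-1/114339) = -416707/114339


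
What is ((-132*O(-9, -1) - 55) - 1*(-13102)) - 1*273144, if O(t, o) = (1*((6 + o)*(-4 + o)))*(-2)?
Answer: -266697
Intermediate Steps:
O(t, o) = -2*(-4 + o)*(6 + o) (O(t, o) = (1*((-4 + o)*(6 + o)))*(-2) = ((-4 + o)*(6 + o))*(-2) = -2*(-4 + o)*(6 + o))
((-132*O(-9, -1) - 55) - 1*(-13102)) - 1*273144 = ((-132*(48 - 4*(-1) - 2*(-1)²) - 55) - 1*(-13102)) - 1*273144 = ((-132*(48 + 4 - 2*1) - 55) + 13102) - 273144 = ((-132*(48 + 4 - 2) - 55) + 13102) - 273144 = ((-132*50 - 55) + 13102) - 273144 = ((-6600 - 55) + 13102) - 273144 = (-6655 + 13102) - 273144 = 6447 - 273144 = -266697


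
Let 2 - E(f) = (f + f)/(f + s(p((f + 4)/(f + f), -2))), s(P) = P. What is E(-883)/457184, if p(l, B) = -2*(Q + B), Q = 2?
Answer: 0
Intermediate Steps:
p(l, B) = -4 - 2*B (p(l, B) = -2*(2 + B) = -4 - 2*B)
E(f) = 0 (E(f) = 2 - (f + f)/(f + (-4 - 2*(-2))) = 2 - 2*f/(f + (-4 + 4)) = 2 - 2*f/(f + 0) = 2 - 2*f/f = 2 - 1*2 = 2 - 2 = 0)
E(-883)/457184 = 0/457184 = 0*(1/457184) = 0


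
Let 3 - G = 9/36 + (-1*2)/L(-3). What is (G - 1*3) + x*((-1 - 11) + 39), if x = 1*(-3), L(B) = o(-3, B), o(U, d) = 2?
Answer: -321/4 ≈ -80.250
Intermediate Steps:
L(B) = 2
x = -3
G = 15/4 (G = 3 - (9/36 - 1*2/2) = 3 - (9*(1/36) - 2*½) = 3 - (¼ - 1) = 3 - 1*(-¾) = 3 + ¾ = 15/4 ≈ 3.7500)
(G - 1*3) + x*((-1 - 11) + 39) = (15/4 - 1*3) - 3*((-1 - 11) + 39) = (15/4 - 3) - 3*(-12 + 39) = ¾ - 3*27 = ¾ - 81 = -321/4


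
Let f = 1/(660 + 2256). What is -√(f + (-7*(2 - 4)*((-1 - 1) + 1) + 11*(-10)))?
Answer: -I*√361583/54 ≈ -11.136*I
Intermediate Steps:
f = 1/2916 ≈ 0.00034294
-√(f + (-7*(2 - 4)*((-1 - 1) + 1) + 11*(-10))) = -√(1/2916 + (-7*(2 - 4)*((-1 - 1) + 1) + 11*(-10))) = -√(1/2916 + (-(-14)*(-2 + 1) - 110)) = -√(1/2916 + (-(-14)*(-1) - 110)) = -√(1/2916 + (-7*2 - 110)) = -√(1/2916 + (-14 - 110)) = -√(1/2916 - 124) = -√(-361583/2916) = -I*√361583/54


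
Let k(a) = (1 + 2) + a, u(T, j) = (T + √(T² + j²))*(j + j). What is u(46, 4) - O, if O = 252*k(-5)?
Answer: 872 + 16*√533 ≈ 1241.4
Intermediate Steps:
u(T, j) = 2*j*(T + √(T² + j²)) (u(T, j) = (T + √(T² + j²))*(2*j) = 2*j*(T + √(T² + j²)))
k(a) = 3 + a
O = -504 (O = 252*(3 - 5) = 252*(-2) = -504)
u(46, 4) - O = 2*4*(46 + √(46² + 4²)) - 1*(-504) = 2*4*(46 + √(2116 + 16)) + 504 = 2*4*(46 + √2132) + 504 = 2*4*(46 + 2*√533) + 504 = (368 + 16*√533) + 504 = 872 + 16*√533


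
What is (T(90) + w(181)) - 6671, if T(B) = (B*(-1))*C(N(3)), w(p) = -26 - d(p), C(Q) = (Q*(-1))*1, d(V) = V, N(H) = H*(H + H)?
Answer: -5258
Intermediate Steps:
N(H) = 2*H² (N(H) = H*(2*H) = 2*H²)
C(Q) = -Q (C(Q) = -Q*1 = -Q)
w(p) = -26 - p
T(B) = 18*B (T(B) = (B*(-1))*(-2*3²) = (-B)*(-2*9) = (-B)*(-1*18) = -B*(-18) = 18*B)
(T(90) + w(181)) - 6671 = (18*90 + (-26 - 1*181)) - 6671 = (1620 + (-26 - 181)) - 6671 = (1620 - 207) - 6671 = 1413 - 6671 = -5258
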